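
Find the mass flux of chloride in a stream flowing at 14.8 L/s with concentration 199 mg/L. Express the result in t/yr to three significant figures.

92.9 t/yr

14.8 L/s = 0.0148 m³/s.
Mass flux = Q·C = 0.0148 m³/s × 199 g/m³ = 2.945 g/s.
= 2.945 g/s × 31.56 = 92.94 t/yr.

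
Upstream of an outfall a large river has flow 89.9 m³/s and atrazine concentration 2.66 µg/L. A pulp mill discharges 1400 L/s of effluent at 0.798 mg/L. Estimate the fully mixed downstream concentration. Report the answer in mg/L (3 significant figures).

1400 L/s = 1.4 m³/s.
2.66 µg/L = 0.00266 mg/L.
By mass balance at complete mixing, C = (1.4·0.798 + 89.9·0.00266) / (1.4 + 89.9) = 1.356/91.3 = 0.01486 mg/L.

0.0149 mg/L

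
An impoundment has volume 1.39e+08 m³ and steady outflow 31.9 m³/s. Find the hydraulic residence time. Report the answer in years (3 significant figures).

Q = 31.9 m³/s × 3.156e+07 s/yr = 1.007e+09 m³/yr.
Hydraulic residence time τ = V/Q = 1.39e+08/1.007e+09 = 0.1381 yr.

0.138 yr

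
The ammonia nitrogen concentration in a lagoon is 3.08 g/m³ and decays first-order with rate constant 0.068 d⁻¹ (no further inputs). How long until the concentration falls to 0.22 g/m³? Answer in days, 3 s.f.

t = ln(C₀/C)/k = ln(3.08/0.22)/0.068 = 2.639/0.068 = 38.81 d.

38.8 d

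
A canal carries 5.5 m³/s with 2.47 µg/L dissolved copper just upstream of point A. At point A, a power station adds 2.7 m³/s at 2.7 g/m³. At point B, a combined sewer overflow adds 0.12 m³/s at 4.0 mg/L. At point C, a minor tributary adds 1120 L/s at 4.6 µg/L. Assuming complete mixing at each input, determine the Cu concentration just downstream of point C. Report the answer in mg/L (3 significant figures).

2.47 µg/L = 0.00247 mg/L.
After input A: C = (5.5·0.00247 + 2.7·2.7) / 8.2 = 0.8907 mg/L.
After input B: C = (8.2·0.8907 + 0.12·4) / 8.32 = 0.9355 mg/L.
1120 L/s = 1.12 m³/s.
4.6 µg/L = 0.0046 mg/L.
After input C: C = (8.32·0.9355 + 1.12·0.0046) / 9.44 = 0.8251 mg/L.

0.825 mg/L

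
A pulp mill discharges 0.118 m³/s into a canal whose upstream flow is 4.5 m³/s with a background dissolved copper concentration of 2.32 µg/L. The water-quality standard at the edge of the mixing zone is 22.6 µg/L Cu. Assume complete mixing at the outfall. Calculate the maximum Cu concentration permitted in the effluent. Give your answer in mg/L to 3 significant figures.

0.796 mg/L

2.32 µg/L = 0.00232 mg/L.
22.6 µg/L = 0.0226 mg/L.
Mass balance: 0.0226·4.618 = 0.118·Cₑ + 4.5·0.00232.
Cₑ = (0.1044 − 0.01044) / 0.118 = 0.796 mg/L.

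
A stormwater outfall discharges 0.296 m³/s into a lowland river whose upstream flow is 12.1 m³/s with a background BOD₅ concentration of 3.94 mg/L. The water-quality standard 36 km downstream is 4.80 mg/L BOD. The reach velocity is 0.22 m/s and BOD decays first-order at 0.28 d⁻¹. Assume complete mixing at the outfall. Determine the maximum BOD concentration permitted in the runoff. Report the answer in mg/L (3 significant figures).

181 mg/L

Travel time to the compliance point: t = 3.6e+04/0.22 = 1.636e+05 s = 1.894 d; decay factor exp(−0.28·1.894) = 0.5884.
So the concentration just after mixing may be at most 4.8/0.5884 = 8.157 mg/L.
Mass balance: 8.157·12.4 = 0.296·Cₑ + 12.1·3.94.
Cₑ = (101.1 − 47.67) / 0.296 = 180.6 mg/L.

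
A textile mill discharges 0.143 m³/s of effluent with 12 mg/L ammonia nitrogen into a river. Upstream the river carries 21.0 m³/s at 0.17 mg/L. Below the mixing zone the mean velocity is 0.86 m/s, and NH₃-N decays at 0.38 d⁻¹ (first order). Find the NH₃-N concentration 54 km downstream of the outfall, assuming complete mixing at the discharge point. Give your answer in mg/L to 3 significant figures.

0.190 mg/L

After complete mixing, C₀ = (0.143·12 + 21·0.17) / 21.14 = 0.25 mg/L.
Travel time t = 5.4e+04 m / 0.86 m/s = 6.279e+04 s = 0.7267 d.
C = 0.25·exp(−0.38·0.7267) = 0.25·0.7587 = 0.1897 mg/L.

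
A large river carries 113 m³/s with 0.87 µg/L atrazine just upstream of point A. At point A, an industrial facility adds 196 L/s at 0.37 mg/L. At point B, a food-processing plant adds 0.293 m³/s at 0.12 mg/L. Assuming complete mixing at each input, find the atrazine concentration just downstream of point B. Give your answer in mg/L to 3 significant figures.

0.00182 mg/L

0.87 µg/L = 0.00087 mg/L.
196 L/s = 0.196 m³/s.
After input A: C = (113·0.00087 + 0.196·0.37) / 113.2 = 0.001509 mg/L.
After input B: C = (113.2·0.001509 + 0.293·0.12) / 113.5 = 0.001815 mg/L.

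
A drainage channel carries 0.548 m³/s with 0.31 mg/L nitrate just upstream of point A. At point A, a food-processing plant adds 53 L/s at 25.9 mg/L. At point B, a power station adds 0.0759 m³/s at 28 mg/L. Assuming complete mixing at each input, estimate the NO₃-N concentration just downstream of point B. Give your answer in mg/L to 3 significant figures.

53 L/s = 0.053 m³/s.
After input A: C = (0.548·0.31 + 0.053·25.9) / 0.601 = 2.567 mg/L.
After input B: C = (0.601·2.567 + 0.0759·28) / 0.6769 = 5.418 mg/L.

5.42 mg/L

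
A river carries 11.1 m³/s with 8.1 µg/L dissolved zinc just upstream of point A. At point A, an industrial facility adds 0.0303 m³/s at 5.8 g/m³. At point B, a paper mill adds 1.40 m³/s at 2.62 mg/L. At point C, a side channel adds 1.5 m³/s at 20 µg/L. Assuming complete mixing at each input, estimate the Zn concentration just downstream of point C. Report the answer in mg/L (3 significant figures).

0.283 mg/L

8.1 µg/L = 0.0081 mg/L.
After input A: C = (11.1·0.0081 + 0.0303·5.8) / 11.13 = 0.02387 mg/L.
After input B: C = (11.13·0.02387 + 1.4·2.62) / 12.53 = 0.3139 mg/L.
20 µg/L = 0.02 mg/L.
After input C: C = (12.53·0.3139 + 1.5·0.02) / 14.03 = 0.2825 mg/L.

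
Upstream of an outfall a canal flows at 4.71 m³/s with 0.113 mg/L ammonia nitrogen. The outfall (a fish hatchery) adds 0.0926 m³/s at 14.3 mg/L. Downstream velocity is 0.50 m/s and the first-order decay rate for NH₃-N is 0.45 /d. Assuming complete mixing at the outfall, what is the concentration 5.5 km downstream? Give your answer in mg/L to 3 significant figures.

After complete mixing, C₀ = (0.0926·14.3 + 4.71·0.113) / 4.803 = 0.3865 mg/L.
Travel time t = 5500 m / 0.50 m/s = 1.1e+04 s = 0.1273 d.
C = 0.3865·exp(−0.45·0.1273) = 0.3865·0.9443 = 0.365 mg/L.

0.365 mg/L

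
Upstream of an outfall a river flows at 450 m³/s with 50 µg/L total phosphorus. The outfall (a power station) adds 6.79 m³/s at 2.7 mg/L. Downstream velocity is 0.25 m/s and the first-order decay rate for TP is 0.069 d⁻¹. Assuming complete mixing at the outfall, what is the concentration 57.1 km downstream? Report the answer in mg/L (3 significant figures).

0.0745 mg/L

50 µg/L = 0.05 mg/L.
After complete mixing, C₀ = (6.79·2.7 + 450·0.05) / 456.8 = 0.08939 mg/L.
Travel time t = 5.71e+04 m / 0.25 m/s = 2.284e+05 s = 2.644 d.
C = 0.08939·exp(−0.069·2.644) = 0.08939·0.8333 = 0.07449 mg/L.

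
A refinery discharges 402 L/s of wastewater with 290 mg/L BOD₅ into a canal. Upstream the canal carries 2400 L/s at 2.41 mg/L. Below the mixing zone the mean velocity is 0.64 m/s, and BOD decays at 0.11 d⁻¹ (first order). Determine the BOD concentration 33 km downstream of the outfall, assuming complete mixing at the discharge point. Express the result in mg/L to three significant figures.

402 L/s = 0.402 m³/s.
2400 L/s = 2.4 m³/s.
After complete mixing, C₀ = (0.402·290 + 2.4·2.41) / 2.802 = 43.67 mg/L.
Travel time t = 3.3e+04 m / 0.64 m/s = 5.156e+04 s = 0.5968 d.
C = 43.67·exp(−0.11·0.5968) = 43.67·0.9365 = 40.9 mg/L.

40.9 mg/L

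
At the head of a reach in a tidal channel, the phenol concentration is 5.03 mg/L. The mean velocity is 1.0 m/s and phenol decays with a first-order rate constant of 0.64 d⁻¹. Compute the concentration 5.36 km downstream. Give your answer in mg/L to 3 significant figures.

4.83 mg/L

Travel time t = 5.36 km / 1.0 m/s = 5360/1.0 = 5360 s = 0.06204 d.
First-order decay: C = 5.03·exp(−0.64·0.06204) = 5.03·0.9611 = 4.834 mg/L.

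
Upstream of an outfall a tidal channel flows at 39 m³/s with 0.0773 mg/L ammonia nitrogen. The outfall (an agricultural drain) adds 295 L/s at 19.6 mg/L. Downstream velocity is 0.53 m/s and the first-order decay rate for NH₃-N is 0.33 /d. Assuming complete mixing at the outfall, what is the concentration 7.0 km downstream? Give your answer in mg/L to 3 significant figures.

295 L/s = 0.295 m³/s.
After complete mixing, C₀ = (0.295·19.6 + 39·0.0773) / 39.3 = 0.2239 mg/L.
Travel time t = 7000 m / 0.53 m/s = 1.321e+04 s = 0.1529 d.
C = 0.2239·exp(−0.33·0.1529) = 0.2239·0.9508 = 0.2129 mg/L.

0.213 mg/L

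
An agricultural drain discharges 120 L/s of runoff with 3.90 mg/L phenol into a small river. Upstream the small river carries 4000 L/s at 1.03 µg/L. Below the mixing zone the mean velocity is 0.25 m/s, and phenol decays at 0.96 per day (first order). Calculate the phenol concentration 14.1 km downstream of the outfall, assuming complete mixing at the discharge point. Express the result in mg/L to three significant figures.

0.0612 mg/L

120 L/s = 0.12 m³/s.
4000 L/s = 4 m³/s.
1.03 µg/L = 0.00103 mg/L.
After complete mixing, C₀ = (0.12·3.9 + 4·0.00103) / 4.12 = 0.1146 mg/L.
Travel time t = 1.41e+04 m / 0.25 m/s = 5.64e+04 s = 0.6528 d.
C = 0.1146·exp(−0.96·0.6528) = 0.1146·0.5344 = 0.06123 mg/L.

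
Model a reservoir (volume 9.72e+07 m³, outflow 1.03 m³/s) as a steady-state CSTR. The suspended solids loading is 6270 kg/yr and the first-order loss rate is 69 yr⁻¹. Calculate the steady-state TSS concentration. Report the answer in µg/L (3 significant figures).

Outflow Q = 1.03 m³/s × 3.156e+07 s/yr = 3.25e+07 m³/yr.
Steady-state CSTR mass balance: W = Q·C + k·V·C, so C = W/(Q + kV).
Q + kV = 3.25e+07 + 69·9.72e+07 = 6.739e+09 m³/yr.
C = 6270/6.739e+09 = 9.304e-07 kg/m³ = 0.0009304 mg/L = 0.9304 µg/L.

0.930 µg/L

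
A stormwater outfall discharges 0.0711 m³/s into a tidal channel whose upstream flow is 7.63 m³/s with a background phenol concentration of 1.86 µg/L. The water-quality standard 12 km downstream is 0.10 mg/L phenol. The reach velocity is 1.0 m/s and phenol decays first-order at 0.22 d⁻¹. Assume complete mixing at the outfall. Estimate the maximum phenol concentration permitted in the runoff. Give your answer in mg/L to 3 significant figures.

1.86 µg/L = 0.00186 mg/L.
Travel time to the compliance point: t = 1.2e+04/1.0 = 1.2e+04 s = 0.1389 d; decay factor exp(−0.22·0.1389) = 0.9699.
So the concentration just after mixing may be at most 0.1/0.9699 = 0.1031 mg/L.
Mass balance: 0.1031·7.701 = 0.0711·Cₑ + 7.63·0.00186.
Cₑ = (0.794 − 0.01419) / 0.0711 = 10.97 mg/L.

11.0 mg/L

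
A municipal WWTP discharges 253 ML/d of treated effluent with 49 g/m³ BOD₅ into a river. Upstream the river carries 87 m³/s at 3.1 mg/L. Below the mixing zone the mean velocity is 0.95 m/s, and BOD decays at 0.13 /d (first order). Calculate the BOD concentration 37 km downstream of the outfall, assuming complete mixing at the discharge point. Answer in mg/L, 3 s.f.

253 ML/d = 2.928 m³/s.
After complete mixing, C₀ = (2.928·49 + 87·3.1) / 89.93 = 4.595 mg/L.
Travel time t = 3.7e+04 m / 0.95 m/s = 3.895e+04 s = 0.4508 d.
C = 4.595·exp(−0.13·0.4508) = 4.595·0.9431 = 4.333 mg/L.

4.33 mg/L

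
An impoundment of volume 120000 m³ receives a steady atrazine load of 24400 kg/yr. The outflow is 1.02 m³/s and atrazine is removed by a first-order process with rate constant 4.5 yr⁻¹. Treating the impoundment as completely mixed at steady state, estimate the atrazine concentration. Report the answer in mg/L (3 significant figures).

0.746 mg/L

Outflow Q = 1.02 m³/s × 3.156e+07 s/yr = 3.219e+07 m³/yr.
Steady-state CSTR mass balance: W = Q·C + k·V·C, so C = W/(Q + kV).
Q + kV = 3.219e+07 + 4.5·120000 = 3.273e+07 m³/yr.
C = 24400/3.273e+07 = 0.0007455 kg/m³ = 0.7455 mg/L.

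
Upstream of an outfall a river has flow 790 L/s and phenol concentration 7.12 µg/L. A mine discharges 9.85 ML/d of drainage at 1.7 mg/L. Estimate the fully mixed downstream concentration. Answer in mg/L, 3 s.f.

0.221 mg/L

9.85 ML/d = 0.114 m³/s.
790 L/s = 0.79 m³/s.
7.12 µg/L = 0.00712 mg/L.
Conservation of mass across the mixing zone: C = (0.114·1.7 + 0.79·0.00712) / (0.114 + 0.79) = 0.1994/0.904 = 0.2206 mg/L.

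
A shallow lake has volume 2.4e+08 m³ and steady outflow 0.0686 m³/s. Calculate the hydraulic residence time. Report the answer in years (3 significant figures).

111 yr

Q = 0.0686 m³/s × 3.156e+07 s/yr = 2.165e+06 m³/yr.
Hydraulic residence time τ = V/Q = 2.4e+08/2.165e+06 = 110.9 yr.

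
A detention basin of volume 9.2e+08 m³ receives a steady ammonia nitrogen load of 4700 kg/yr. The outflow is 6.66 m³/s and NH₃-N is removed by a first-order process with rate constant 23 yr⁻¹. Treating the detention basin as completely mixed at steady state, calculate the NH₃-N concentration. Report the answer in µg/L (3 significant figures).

Outflow Q = 6.66 m³/s × 3.156e+07 s/yr = 2.102e+08 m³/yr.
Steady-state CSTR mass balance: W = Q·C + k·V·C, so C = W/(Q + kV).
Q + kV = 2.102e+08 + 23·9.2e+08 = 2.137e+10 m³/yr.
C = 4700/2.137e+10 = 2.199e-07 kg/m³ = 0.0002199 mg/L = 0.2199 µg/L.

0.220 µg/L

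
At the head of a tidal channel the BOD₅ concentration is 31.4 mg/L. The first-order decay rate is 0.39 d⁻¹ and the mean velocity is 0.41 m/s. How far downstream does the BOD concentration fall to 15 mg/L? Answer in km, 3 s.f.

From C = C₀·e^(−kt), t = ln(C₀/C)/k = ln(31.4/15)/0.39 = 0.7388/0.39 = 1.894 d.
Distance = v·t = 0.41 m/s × 1.637e+05 s = 6.71e+04 m = 67.1 km.

67.1 km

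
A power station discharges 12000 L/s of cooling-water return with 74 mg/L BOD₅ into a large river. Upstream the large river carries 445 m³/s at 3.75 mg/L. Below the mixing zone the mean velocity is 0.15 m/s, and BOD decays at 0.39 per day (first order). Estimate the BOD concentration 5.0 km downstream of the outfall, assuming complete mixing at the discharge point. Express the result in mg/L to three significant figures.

4.81 mg/L

12000 L/s = 12 m³/s.
After complete mixing, C₀ = (12·74 + 445·3.75) / 457 = 5.595 mg/L.
Travel time t = 5000 m / 0.15 m/s = 3.333e+04 s = 0.3858 d.
C = 5.595·exp(−0.39·0.3858) = 5.595·0.8603 = 4.813 mg/L.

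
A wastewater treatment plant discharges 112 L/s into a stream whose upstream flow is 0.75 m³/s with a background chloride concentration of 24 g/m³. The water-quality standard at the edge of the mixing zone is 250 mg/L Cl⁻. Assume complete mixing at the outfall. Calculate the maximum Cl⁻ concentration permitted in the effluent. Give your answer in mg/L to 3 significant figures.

1760 mg/L

112 L/s = 0.112 m³/s.
Mass balance: 250·0.862 = 0.112·Cₑ + 0.75·24.
Cₑ = (215.5 − 18) / 0.112 = 1763 mg/L.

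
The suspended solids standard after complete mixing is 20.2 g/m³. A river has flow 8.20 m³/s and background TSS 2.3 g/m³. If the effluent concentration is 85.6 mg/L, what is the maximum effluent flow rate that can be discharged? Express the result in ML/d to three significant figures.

194 ML/d

Mass balance at complete mixing: C_std·(Q_w + Q_r) = Q_w·C_e + Q_r·C_b.
Rearranging, Q_w = Q_r·(C_std − C_b)/(C_e − C_std) = 8.20·(20.2 − 2.3) / (85.6 − 20.2) = 2.244 m³/s.
= 193.9 ML/d.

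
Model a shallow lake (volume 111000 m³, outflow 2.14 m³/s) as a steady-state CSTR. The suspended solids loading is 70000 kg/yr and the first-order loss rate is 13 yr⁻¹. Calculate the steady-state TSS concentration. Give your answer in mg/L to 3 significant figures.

1.01 mg/L

Outflow Q = 2.14 m³/s × 3.156e+07 s/yr = 6.753e+07 m³/yr.
Steady-state CSTR mass balance: W = Q·C + k·V·C, so C = W/(Q + kV).
Q + kV = 6.753e+07 + 13·111000 = 6.898e+07 m³/yr.
C = 70000/6.898e+07 = 0.001015 kg/m³ = 1.015 mg/L.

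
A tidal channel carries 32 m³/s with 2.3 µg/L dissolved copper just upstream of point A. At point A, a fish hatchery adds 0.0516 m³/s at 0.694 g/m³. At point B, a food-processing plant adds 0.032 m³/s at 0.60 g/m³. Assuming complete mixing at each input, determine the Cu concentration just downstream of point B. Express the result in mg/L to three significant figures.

0.00401 mg/L

2.3 µg/L = 0.0023 mg/L.
After input A: C = (32·0.0023 + 0.0516·0.694) / 32.05 = 0.003414 mg/L.
After input B: C = (32.05·0.003414 + 0.032·0.6) / 32.08 = 0.004009 mg/L.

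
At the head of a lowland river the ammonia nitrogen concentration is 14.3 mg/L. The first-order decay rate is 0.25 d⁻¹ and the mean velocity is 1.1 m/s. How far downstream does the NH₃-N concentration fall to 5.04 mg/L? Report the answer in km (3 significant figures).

396 km

From C = C₀·e^(−kt), t = ln(C₀/C)/k = ln(14.3/5.04)/0.25 = 1.043/0.25 = 4.171 d.
Distance = v·t = 1.1 m/s × 3.604e+05 s = 3.965e+05 m = 396.5 km.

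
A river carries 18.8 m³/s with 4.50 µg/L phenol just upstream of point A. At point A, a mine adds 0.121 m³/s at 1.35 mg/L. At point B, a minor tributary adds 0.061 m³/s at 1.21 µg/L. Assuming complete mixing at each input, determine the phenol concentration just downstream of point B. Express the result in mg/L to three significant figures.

4.50 µg/L = 0.0045 mg/L.
After input A: C = (18.8·0.0045 + 0.121·1.35) / 18.92 = 0.0131 mg/L.
1.21 µg/L = 0.00121 mg/L.
After input B: C = (18.92·0.0131 + 0.061·0.00121) / 18.98 = 0.01307 mg/L.

0.0131 mg/L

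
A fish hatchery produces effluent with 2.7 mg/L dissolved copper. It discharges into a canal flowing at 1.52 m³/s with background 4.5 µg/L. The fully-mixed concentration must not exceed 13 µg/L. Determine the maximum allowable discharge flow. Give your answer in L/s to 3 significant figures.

4.81 L/s

4.5 µg/L = 0.0045 mg/L.
13 µg/L = 0.013 mg/L.
Mass balance at complete mixing: C_std·(Q_w + Q_r) = Q_w·C_e + Q_r·C_b.
Rearranging, Q_w = Q_r·(C_std − C_b)/(C_e − C_std) = 1.52·(0.013 − 0.0045) / (2.7 − 0.013) = 0.004808 m³/s.
= 4.808 L/s.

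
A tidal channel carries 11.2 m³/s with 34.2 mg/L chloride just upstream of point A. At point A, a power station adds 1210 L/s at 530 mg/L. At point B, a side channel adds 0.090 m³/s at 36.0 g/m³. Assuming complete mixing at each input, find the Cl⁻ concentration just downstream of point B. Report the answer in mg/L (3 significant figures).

82.2 mg/L

1210 L/s = 1.21 m³/s.
After input A: C = (11.2·34.2 + 1.21·530) / 12.41 = 82.54 mg/L.
After input B: C = (12.41·82.54 + 0.09·36) / 12.5 = 82.21 mg/L.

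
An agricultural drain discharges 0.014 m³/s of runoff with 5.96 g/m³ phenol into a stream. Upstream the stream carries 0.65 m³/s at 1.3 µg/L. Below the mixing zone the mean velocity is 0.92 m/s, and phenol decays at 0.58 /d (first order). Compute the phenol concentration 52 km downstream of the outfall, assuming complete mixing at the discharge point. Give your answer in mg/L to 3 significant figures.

0.0869 mg/L

1.3 µg/L = 0.0013 mg/L.
After complete mixing, C₀ = (0.014·5.96 + 0.65·0.0013) / 0.664 = 0.1269 mg/L.
Travel time t = 5.2e+04 m / 0.92 m/s = 5.652e+04 s = 0.6542 d.
C = 0.1269·exp(−0.58·0.6542) = 0.1269·0.6843 = 0.08686 mg/L.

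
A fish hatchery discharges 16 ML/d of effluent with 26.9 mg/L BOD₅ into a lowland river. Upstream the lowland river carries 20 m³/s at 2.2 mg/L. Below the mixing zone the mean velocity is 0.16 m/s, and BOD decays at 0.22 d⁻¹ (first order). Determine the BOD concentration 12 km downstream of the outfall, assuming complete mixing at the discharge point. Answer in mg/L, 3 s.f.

16 ML/d = 0.1852 m³/s.
After complete mixing, C₀ = (0.1852·26.9 + 20·2.2) / 20.19 = 2.427 mg/L.
Travel time t = 1.2e+04 m / 0.16 m/s = 7.5e+04 s = 0.8681 d.
C = 2.427·exp(−0.22·0.8681) = 2.427·0.8262 = 2.005 mg/L.

2.00 mg/L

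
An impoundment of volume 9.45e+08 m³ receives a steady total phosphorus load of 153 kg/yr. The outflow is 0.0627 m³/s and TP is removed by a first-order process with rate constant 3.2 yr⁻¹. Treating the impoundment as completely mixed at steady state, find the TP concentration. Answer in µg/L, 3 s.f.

Outflow Q = 0.0627 m³/s × 3.156e+07 s/yr = 1.979e+06 m³/yr.
Steady-state CSTR mass balance: W = Q·C + k·V·C, so C = W/(Q + kV).
Q + kV = 1.979e+06 + 3.2·9.45e+08 = 3.026e+09 m³/yr.
C = 153/3.026e+09 = 5.056e-08 kg/m³ = 5.056e-05 mg/L = 0.05056 µg/L.

0.0506 µg/L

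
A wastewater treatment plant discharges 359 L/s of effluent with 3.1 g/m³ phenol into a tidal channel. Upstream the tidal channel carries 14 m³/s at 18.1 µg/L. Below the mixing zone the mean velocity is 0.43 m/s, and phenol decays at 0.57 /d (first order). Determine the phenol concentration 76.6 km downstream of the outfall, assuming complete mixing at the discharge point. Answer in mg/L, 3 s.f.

0.0294 mg/L

359 L/s = 0.359 m³/s.
18.1 µg/L = 0.0181 mg/L.
After complete mixing, C₀ = (0.359·3.1 + 14·0.0181) / 14.36 = 0.09515 mg/L.
Travel time t = 7.66e+04 m / 0.43 m/s = 1.781e+05 s = 2.062 d.
C = 0.09515·exp(−0.57·2.062) = 0.09515·0.3087 = 0.02938 mg/L.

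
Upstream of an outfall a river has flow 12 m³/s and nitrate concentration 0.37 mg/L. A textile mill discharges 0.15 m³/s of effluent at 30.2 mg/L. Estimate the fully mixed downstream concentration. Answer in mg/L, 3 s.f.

0.738 mg/L

By mass balance at complete mixing, C = (0.15·30.2 + 12·0.37) / (0.15 + 12) = 8.97/12.15 = 0.7383 mg/L.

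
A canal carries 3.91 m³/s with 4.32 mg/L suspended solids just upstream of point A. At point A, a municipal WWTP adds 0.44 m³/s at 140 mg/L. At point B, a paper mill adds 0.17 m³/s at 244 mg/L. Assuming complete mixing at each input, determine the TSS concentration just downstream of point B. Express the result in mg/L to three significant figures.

After input A: C = (3.91·4.32 + 0.44·140) / 4.35 = 18.04 mg/L.
After input B: C = (4.35·18.04 + 0.17·244) / 4.52 = 26.54 mg/L.

26.5 mg/L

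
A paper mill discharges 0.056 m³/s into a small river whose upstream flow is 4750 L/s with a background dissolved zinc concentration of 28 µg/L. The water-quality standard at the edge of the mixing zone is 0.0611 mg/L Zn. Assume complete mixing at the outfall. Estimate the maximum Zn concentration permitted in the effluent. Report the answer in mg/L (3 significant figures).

4750 L/s = 4.75 m³/s.
28 µg/L = 0.028 mg/L.
Mass balance: 0.0611·4.806 = 0.056·Cₑ + 4.75·0.028.
Cₑ = (0.2936 − 0.133) / 0.056 = 2.869 mg/L.

2.87 mg/L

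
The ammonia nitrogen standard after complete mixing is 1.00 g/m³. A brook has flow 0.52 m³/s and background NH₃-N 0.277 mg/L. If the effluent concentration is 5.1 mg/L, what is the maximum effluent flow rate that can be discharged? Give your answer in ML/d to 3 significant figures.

Mass balance at complete mixing: C_std·(Q_w + Q_r) = Q_w·C_e + Q_r·C_b.
Rearranging, Q_w = Q_r·(C_std − C_b)/(C_e − C_std) = 0.52·(1 − 0.277) / (5.1 − 1) = 0.0917 m³/s.
= 7.923 ML/d.

7.92 ML/d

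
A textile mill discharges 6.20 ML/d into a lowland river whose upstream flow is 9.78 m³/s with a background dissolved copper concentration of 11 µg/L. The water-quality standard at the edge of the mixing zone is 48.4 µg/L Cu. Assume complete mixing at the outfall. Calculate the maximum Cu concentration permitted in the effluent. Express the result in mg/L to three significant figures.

6.20 ML/d = 0.07176 m³/s.
11 µg/L = 0.011 mg/L.
48.4 µg/L = 0.0484 mg/L.
Mass balance: 0.0484·9.852 = 0.07176·Cₑ + 9.78·0.011.
Cₑ = (0.4768 − 0.1076) / 0.07176 = 5.146 mg/L.

5.15 mg/L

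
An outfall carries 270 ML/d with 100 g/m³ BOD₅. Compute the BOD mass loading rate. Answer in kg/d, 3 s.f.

270 ML/d = 3.125 m³/s.
Mass flux = Q·C = 3.125 m³/s × 100 g/m³ = 312.5 g/s.
= 312.5 g/s × 86.4 = 2.7e+04 kg/d.

27000 kg/d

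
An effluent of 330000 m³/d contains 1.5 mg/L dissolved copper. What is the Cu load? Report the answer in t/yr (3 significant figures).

330000 m³/d = 3.819 m³/s.
Mass flux = Q·C = 3.819 m³/s × 1.5 g/m³ = 5.729 g/s.
= 5.729 g/s × 31.56 = 180.8 t/yr.

181 t/yr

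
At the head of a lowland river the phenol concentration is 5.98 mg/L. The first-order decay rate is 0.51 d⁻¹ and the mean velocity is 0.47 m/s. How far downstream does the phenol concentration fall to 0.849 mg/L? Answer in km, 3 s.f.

From C = C₀·e^(−kt), t = ln(C₀/C)/k = ln(5.98/0.849)/0.51 = 1.952/0.51 = 3.828 d.
Distance = v·t = 0.47 m/s × 3.307e+05 s = 1.554e+05 m = 155.4 km.

155 km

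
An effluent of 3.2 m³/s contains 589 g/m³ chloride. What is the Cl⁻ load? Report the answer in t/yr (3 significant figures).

Mass flux = Q·C = 3.2 m³/s × 589 g/m³ = 1885 g/s.
= 1885 g/s × 31.56 = 5.948e+04 t/yr.

59500 t/yr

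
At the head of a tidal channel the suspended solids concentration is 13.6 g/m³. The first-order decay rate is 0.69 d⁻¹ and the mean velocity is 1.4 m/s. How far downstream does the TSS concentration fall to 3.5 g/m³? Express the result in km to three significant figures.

From C = C₀·e^(−kt), t = ln(C₀/C)/k = ln(13.6/3.5)/0.69 = 1.357/0.69 = 1.967 d.
Distance = v·t = 1.4 m/s × 1.7e+05 s = 2.379e+05 m = 237.9 km.

238 km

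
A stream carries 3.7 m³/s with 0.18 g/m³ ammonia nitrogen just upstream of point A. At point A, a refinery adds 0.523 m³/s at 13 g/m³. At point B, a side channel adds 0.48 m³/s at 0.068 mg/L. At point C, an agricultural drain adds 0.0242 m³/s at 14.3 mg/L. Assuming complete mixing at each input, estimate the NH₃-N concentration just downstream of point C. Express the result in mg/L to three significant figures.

1.66 mg/L

After input A: C = (3.7·0.18 + 0.523·13) / 4.223 = 1.768 mg/L.
After input B: C = (4.223·1.768 + 0.48·0.068) / 4.703 = 1.594 mg/L.
After input C: C = (4.703·1.594 + 0.0242·14.3) / 4.727 = 1.659 mg/L.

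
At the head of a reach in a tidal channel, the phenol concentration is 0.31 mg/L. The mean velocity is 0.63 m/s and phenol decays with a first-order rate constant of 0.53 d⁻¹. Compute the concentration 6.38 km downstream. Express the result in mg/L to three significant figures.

Travel time t = 6.38 km / 0.63 m/s = 6380/0.63 = 1.013e+04 s = 0.1172 d.
First-order decay: C = 0.31·exp(−0.53·0.1172) = 0.31·0.9398 = 0.2913 mg/L.

0.291 mg/L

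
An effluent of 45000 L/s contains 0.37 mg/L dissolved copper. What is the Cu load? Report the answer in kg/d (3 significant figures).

45000 L/s = 45 m³/s.
Mass flux = Q·C = 45 m³/s × 0.37 g/m³ = 16.65 g/s.
= 16.65 g/s × 86.4 = 1439 kg/d.

1440 kg/d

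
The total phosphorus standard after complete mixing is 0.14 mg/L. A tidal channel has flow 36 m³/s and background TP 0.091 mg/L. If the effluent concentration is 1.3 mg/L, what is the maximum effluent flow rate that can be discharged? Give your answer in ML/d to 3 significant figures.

131 ML/d

Mass balance at complete mixing: C_std·(Q_w + Q_r) = Q_w·C_e + Q_r·C_b.
Rearranging, Q_w = Q_r·(C_std − C_b)/(C_e − C_std) = 36·(0.14 − 0.091) / (1.3 − 0.14) = 1.521 m³/s.
= 131.4 ML/d.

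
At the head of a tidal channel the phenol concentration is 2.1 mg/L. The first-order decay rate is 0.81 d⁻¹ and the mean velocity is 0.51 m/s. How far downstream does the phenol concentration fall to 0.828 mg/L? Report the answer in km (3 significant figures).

From C = C₀·e^(−kt), t = ln(C₀/C)/k = ln(2.1/0.828)/0.81 = 0.9307/0.81 = 1.149 d.
Distance = v·t = 0.51 m/s × 9.927e+04 s = 5.063e+04 m = 50.63 km.

50.6 km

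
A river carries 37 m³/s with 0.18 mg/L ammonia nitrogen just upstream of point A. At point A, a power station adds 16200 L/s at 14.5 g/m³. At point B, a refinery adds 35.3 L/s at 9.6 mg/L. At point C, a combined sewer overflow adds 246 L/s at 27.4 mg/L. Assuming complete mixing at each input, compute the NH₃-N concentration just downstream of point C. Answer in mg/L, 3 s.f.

4.65 mg/L

16200 L/s = 16.2 m³/s.
After input A: C = (37·0.18 + 16.2·14.5) / 53.2 = 4.541 mg/L.
35.3 L/s = 0.0353 m³/s.
After input B: C = (53.2·4.541 + 0.0353·9.6) / 53.24 = 4.544 mg/L.
246 L/s = 0.246 m³/s.
After input C: C = (53.24·4.544 + 0.246·27.4) / 53.48 = 4.649 mg/L.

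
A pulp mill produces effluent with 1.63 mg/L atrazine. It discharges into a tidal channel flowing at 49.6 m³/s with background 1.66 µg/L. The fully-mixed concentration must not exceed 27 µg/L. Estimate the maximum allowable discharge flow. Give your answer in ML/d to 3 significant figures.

1.66 µg/L = 0.00166 mg/L.
27 µg/L = 0.027 mg/L.
Mass balance at complete mixing: C_std·(Q_w + Q_r) = Q_w·C_e + Q_r·C_b.
Rearranging, Q_w = Q_r·(C_std − C_b)/(C_e − C_std) = 49.6·(0.027 − 0.00166) / (1.63 − 0.027) = 0.7841 m³/s.
= 67.74 ML/d.

67.7 ML/d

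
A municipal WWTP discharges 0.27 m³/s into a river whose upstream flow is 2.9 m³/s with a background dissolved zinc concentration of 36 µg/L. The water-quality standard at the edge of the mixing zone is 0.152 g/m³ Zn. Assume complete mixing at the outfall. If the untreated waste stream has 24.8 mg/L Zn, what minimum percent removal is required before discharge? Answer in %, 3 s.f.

36 µg/L = 0.036 mg/L.
Mass balance: 0.152·3.17 = 0.27·Cₑ + 2.9·0.036.
Cₑ = (0.4818 − 0.1044) / 0.27 = 1.398 mg/L.
Required removal = 1 − 1.398/24.8 = 94.36 %.

94.4 %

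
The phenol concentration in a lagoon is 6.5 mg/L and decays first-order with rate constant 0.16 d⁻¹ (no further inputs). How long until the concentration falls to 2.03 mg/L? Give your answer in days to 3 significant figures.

t = ln(C₀/C)/k = ln(6.5/2.03)/0.16 = 1.164/0.16 = 7.274 d.

7.27 d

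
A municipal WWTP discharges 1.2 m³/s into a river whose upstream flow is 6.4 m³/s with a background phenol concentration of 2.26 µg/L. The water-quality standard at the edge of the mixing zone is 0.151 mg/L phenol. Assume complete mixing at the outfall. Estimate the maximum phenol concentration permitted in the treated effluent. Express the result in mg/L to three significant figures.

0.944 mg/L

2.26 µg/L = 0.00226 mg/L.
Mass balance: 0.151·7.6 = 1.2·Cₑ + 6.4·0.00226.
Cₑ = (1.148 − 0.01446) / 1.2 = 0.9443 mg/L.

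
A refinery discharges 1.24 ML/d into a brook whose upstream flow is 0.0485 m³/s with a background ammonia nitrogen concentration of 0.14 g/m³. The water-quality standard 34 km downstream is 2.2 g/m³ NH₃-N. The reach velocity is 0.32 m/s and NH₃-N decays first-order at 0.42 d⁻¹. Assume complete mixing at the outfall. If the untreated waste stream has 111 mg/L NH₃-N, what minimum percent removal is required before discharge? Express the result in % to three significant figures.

1.24 ML/d = 0.01435 m³/s.
Travel time to the compliance point: t = 3.4e+04/0.32 = 1.062e+05 s = 1.23 d; decay factor exp(−0.42·1.23) = 0.5966.
So the concentration just after mixing may be at most 2.2/0.5966 = 3.688 mg/L.
Mass balance: 3.688·0.06285 = 0.01435·Cₑ + 0.0485·0.14.
Cₑ = (0.2318 − 0.00679) / 0.01435 = 15.68 mg/L.
Required removal = 1 − 15.68/111 = 85.88 %.

85.9 %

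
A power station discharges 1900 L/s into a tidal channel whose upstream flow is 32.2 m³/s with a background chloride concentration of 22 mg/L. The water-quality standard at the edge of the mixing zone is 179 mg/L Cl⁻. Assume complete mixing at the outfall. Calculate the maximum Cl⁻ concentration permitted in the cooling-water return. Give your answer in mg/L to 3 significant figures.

1900 L/s = 1.9 m³/s.
Mass balance: 179·34.1 = 1.9·Cₑ + 32.2·22.
Cₑ = (6104 − 708.4) / 1.9 = 2840 mg/L.

2840 mg/L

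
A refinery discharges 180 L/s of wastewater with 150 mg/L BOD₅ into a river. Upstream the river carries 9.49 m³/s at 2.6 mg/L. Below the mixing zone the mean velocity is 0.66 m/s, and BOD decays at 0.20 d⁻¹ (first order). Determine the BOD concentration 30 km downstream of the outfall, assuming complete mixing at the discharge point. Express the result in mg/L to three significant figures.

180 L/s = 0.18 m³/s.
After complete mixing, C₀ = (0.18·150 + 9.49·2.6) / 9.67 = 5.344 mg/L.
Travel time t = 3e+04 m / 0.66 m/s = 4.545e+04 s = 0.5261 d.
C = 5.344·exp(−0.20·0.5261) = 5.344·0.9001 = 4.81 mg/L.

4.81 mg/L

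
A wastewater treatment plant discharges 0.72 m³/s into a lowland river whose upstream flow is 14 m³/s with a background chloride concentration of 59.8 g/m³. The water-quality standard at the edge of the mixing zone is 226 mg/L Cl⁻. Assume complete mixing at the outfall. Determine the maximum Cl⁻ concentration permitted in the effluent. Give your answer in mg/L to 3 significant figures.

Mass balance: 226·14.72 = 0.72·Cₑ + 14·59.8.
Cₑ = (3327 − 837.2) / 0.72 = 3458 mg/L.

3460 mg/L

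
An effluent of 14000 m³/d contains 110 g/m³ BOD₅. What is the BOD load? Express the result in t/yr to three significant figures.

562 t/yr

14000 m³/d = 0.162 m³/s.
Mass flux = Q·C = 0.162 m³/s × 110 g/m³ = 17.82 g/s.
= 17.82 g/s × 31.56 = 562.5 t/yr.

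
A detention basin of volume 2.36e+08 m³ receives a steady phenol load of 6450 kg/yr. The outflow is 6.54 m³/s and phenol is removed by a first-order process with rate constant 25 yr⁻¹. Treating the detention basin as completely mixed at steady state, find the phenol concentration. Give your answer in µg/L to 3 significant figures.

Outflow Q = 6.54 m³/s × 3.156e+07 s/yr = 2.064e+08 m³/yr.
Steady-state CSTR mass balance: W = Q·C + k·V·C, so C = W/(Q + kV).
Q + kV = 2.064e+08 + 25·2.36e+08 = 6.106e+09 m³/yr.
C = 6450/6.106e+09 = 1.056e-06 kg/m³ = 0.001056 mg/L = 1.056 µg/L.

1.06 µg/L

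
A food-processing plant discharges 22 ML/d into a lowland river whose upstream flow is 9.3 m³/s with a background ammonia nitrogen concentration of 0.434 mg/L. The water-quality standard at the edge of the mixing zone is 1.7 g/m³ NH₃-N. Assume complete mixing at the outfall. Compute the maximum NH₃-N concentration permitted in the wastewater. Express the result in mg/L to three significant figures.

22 ML/d = 0.2546 m³/s.
Mass balance: 1.7·9.555 = 0.2546·Cₑ + 9.3·0.434.
Cₑ = (16.24 − 4.036) / 0.2546 = 47.94 mg/L.

47.9 mg/L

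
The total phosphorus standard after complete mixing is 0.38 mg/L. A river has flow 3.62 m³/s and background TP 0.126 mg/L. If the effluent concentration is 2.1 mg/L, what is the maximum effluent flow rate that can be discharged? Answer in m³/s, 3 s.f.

0.535 m³/s

Mass balance at complete mixing: C_std·(Q_w + Q_r) = Q_w·C_e + Q_r·C_b.
Rearranging, Q_w = Q_r·(C_std − C_b)/(C_e − C_std) = 3.62·(0.38 − 0.126) / (2.1 − 0.38) = 0.5346 m³/s.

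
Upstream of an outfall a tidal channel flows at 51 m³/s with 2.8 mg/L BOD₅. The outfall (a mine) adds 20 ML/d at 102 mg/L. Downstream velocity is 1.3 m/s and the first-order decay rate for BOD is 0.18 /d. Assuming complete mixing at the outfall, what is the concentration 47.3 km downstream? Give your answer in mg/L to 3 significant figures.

3.01 mg/L

20 ML/d = 0.2315 m³/s.
After complete mixing, C₀ = (0.2315·102 + 51·2.8) / 51.23 = 3.248 mg/L.
Travel time t = 4.73e+04 m / 1.3 m/s = 3.638e+04 s = 0.4211 d.
C = 3.248·exp(−0.18·0.4211) = 3.248·0.927 = 3.011 mg/L.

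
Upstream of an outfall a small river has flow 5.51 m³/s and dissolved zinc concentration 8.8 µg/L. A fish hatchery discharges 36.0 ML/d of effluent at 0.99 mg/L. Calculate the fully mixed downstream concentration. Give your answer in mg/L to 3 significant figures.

36.0 ML/d = 0.4167 m³/s.
8.8 µg/L = 0.0088 mg/L.
Conservation of mass across the mixing zone: C = (0.4167·0.99 + 5.51·0.0088) / (0.4167 + 5.51) = 0.461/5.927 = 0.07778 mg/L.

0.0778 mg/L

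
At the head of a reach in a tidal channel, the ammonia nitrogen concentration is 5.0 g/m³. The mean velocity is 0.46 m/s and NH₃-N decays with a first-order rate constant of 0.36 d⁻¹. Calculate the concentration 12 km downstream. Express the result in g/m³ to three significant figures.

Travel time t = 12 km / 0.46 m/s = 1.2e+04/0.46 = 2.609e+04 s = 0.3019 d.
First-order decay: C = 5.0·exp(−0.36·0.3019) = 5.0·0.897 = 4.485 g/m³.

4.49 g/m³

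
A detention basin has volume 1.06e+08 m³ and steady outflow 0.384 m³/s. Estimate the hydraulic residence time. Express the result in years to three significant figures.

Q = 0.384 m³/s × 3.156e+07 s/yr = 1.212e+07 m³/yr.
Hydraulic residence time τ = V/Q = 1.06e+08/1.212e+07 = 8.747 yr.

8.75 yr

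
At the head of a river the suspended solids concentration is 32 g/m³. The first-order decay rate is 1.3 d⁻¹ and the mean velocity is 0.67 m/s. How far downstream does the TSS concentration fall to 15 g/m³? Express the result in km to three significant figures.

33.7 km

From C = C₀·e^(−kt), t = ln(C₀/C)/k = ln(32/15)/1.3 = 0.7577/1.3 = 0.5828 d.
Distance = v·t = 0.67 m/s × 5.036e+04 s = 3.374e+04 m = 33.74 km.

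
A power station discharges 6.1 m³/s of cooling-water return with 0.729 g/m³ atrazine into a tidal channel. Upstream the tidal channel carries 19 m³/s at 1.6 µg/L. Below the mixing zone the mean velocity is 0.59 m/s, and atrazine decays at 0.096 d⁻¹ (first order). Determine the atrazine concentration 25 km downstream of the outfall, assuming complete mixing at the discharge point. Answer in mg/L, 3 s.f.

0.170 mg/L

1.6 µg/L = 0.0016 mg/L.
After complete mixing, C₀ = (6.1·0.729 + 19·0.0016) / 25.1 = 0.1784 mg/L.
Travel time t = 2.5e+04 m / 0.59 m/s = 4.237e+04 s = 0.4904 d.
C = 0.1784·exp(−0.096·0.4904) = 0.1784·0.954 = 0.1702 mg/L.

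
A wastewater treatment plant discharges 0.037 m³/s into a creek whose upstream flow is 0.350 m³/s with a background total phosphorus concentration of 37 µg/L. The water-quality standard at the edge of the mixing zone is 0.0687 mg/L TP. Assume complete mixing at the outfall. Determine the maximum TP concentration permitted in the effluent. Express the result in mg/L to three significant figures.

0.369 mg/L

37 µg/L = 0.037 mg/L.
Mass balance: 0.0687·0.387 = 0.037·Cₑ + 0.35·0.037.
Cₑ = (0.02659 − 0.01295) / 0.037 = 0.3686 mg/L.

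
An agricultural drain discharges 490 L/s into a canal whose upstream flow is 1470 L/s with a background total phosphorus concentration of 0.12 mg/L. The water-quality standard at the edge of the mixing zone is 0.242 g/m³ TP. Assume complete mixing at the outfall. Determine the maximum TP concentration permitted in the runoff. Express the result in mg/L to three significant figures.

0.608 mg/L

490 L/s = 0.49 m³/s.
1470 L/s = 1.47 m³/s.
Mass balance: 0.242·1.96 = 0.49·Cₑ + 1.47·0.12.
Cₑ = (0.4743 − 0.1764) / 0.49 = 0.608 mg/L.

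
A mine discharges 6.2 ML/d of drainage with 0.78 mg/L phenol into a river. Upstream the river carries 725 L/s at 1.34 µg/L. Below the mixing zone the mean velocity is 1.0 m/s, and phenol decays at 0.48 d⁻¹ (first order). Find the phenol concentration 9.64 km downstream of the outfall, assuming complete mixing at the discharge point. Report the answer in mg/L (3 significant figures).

0.0677 mg/L

6.2 ML/d = 0.07176 m³/s.
725 L/s = 0.725 m³/s.
1.34 µg/L = 0.00134 mg/L.
After complete mixing, C₀ = (0.07176·0.78 + 0.725·0.00134) / 0.7968 = 0.07147 mg/L.
Travel time t = 9640 m / 1.0 m/s = 9640 s = 0.1116 d.
C = 0.07147·exp(−0.48·0.1116) = 0.07147·0.9479 = 0.06774 mg/L.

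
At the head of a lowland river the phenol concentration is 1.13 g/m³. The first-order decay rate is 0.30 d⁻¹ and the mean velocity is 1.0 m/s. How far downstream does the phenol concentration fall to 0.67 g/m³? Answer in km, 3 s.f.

151 km

From C = C₀·e^(−kt), t = ln(C₀/C)/k = ln(1.13/0.67)/0.30 = 0.5227/0.30 = 1.742 d.
Distance = v·t = 1.0 m/s × 1.505e+05 s = 1.505e+05 m = 150.5 km.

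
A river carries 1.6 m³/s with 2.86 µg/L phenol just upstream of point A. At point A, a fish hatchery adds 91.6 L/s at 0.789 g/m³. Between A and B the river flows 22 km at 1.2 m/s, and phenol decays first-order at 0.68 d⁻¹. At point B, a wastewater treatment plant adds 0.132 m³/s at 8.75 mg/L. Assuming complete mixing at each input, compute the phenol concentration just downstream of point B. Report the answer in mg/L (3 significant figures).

0.670 mg/L

2.86 µg/L = 0.00286 mg/L.
91.6 L/s = 0.0916 m³/s.
After input A: C = (1.6·0.00286 + 0.0916·0.789) / 1.692 = 0.04543 mg/L.
Over the 22 km reach to input B (t = 1.833e+04 s = 0.2122 d), decay gives C = 0.04543·exp(−0.68·0.2122) = 0.03933 mg/L.
After input B: C = (1.692·0.03933 + 0.132·8.75) / 1.824 = 0.6698 mg/L.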